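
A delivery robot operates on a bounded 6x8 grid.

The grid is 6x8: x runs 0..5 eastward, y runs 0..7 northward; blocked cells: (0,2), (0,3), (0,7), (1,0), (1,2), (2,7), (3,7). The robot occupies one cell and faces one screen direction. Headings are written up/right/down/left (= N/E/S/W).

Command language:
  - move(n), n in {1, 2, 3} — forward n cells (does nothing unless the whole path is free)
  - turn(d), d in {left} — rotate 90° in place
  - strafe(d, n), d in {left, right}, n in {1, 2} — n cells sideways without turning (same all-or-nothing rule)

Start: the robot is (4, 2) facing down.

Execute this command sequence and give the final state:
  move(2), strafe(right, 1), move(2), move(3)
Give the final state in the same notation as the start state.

begin: (4, 2) facing down
step 1 (move(2)): (4, 0) facing down
step 2 (strafe(right, 1)): (3, 0) facing down
step 3 (move(2)): (3, 0) facing down
step 4 (move(3)): (3, 0) facing down

(3, 0) facing down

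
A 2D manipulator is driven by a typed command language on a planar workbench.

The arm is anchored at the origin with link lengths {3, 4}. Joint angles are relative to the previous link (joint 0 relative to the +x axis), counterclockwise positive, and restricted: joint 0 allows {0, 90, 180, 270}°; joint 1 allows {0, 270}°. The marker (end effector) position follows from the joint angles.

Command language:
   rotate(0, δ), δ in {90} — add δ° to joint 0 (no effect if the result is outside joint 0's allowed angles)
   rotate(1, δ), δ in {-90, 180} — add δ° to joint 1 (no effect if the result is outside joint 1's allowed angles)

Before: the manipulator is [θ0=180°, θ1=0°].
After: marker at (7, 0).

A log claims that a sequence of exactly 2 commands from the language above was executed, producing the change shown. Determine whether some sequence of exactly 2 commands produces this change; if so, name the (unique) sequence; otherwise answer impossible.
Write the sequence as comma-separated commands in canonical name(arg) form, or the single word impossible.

begin: [θ0=180°, θ1=0°]
[1] after rotate(0, 90): [θ0=270°, θ1=0°]
[2] after rotate(0, 90): [θ0=0°, θ1=0°]
no rival 2-sequence matches.

rotate(0, 90), rotate(0, 90)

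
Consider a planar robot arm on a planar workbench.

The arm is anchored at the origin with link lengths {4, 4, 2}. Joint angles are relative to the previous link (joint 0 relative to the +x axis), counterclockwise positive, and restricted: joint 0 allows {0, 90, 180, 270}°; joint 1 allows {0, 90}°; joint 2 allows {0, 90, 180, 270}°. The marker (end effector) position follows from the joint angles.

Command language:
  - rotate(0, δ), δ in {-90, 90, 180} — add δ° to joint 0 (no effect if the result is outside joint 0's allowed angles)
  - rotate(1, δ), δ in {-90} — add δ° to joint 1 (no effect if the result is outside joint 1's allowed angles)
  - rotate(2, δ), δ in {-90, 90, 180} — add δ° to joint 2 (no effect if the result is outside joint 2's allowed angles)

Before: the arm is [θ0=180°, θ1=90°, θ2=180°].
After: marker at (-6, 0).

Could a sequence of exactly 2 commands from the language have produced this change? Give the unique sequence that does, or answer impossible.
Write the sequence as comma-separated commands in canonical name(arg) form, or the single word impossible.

start: [θ0=180°, θ1=90°, θ2=180°]
1. rotate(1, -90) → [θ0=180°, θ1=0°, θ2=180°]
2. rotate(1, -90) → [θ0=180°, θ1=0°, θ2=180°]
all 49 alternatives checked — unique.

rotate(1, -90), rotate(1, -90)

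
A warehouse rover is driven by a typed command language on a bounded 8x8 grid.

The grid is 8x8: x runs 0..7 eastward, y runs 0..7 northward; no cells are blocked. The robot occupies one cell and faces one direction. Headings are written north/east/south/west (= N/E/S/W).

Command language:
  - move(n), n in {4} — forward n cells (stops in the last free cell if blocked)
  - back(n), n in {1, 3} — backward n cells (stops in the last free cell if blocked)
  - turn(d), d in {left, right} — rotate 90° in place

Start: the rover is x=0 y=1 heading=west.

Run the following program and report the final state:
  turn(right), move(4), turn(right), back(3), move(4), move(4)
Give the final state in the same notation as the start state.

initial: x=0 y=1 heading=west
1. turn(right) → x=0 y=1 heading=north
2. move(4) → x=0 y=5 heading=north
3. turn(right) → x=0 y=5 heading=east
4. back(3) → x=0 y=5 heading=east
5. move(4) → x=4 y=5 heading=east
6. move(4) → x=7 y=5 heading=east

x=7 y=5 heading=east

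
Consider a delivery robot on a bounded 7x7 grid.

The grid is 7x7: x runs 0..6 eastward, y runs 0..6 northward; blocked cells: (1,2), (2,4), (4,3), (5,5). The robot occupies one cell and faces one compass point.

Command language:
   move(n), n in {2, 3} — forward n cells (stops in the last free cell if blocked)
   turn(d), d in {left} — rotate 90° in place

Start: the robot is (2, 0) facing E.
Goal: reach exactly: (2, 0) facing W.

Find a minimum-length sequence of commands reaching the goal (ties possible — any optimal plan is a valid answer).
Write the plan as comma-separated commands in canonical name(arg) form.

begin: (2, 0) facing E
1. turn(left) → (2, 0) facing N
2. turn(left) → (2, 0) facing W
shorter routes all fall short; 2 is best.

turn(left), turn(left)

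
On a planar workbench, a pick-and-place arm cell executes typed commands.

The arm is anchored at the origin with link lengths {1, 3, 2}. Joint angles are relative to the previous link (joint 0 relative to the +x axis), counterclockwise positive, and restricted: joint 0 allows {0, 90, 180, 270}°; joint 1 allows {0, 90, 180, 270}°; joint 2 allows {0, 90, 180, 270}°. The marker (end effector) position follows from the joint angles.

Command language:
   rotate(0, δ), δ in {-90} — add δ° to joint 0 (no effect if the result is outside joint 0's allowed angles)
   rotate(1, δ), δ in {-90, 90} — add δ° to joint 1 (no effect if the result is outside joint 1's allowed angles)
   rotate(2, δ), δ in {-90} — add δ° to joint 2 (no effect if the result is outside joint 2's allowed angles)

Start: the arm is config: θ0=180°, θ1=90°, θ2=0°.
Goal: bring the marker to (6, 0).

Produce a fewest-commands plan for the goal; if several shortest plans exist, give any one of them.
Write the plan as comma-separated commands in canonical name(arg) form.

begin: config: θ0=180°, θ1=90°, θ2=0°
1. rotate(0, -90) → config: θ0=90°, θ1=90°, θ2=0°
2. rotate(0, -90) → config: θ0=0°, θ1=90°, θ2=0°
3. rotate(1, -90) → config: θ0=0°, θ1=0°, θ2=0°
minimal: 3 command(s), checked below 3.

rotate(0, -90), rotate(0, -90), rotate(1, -90)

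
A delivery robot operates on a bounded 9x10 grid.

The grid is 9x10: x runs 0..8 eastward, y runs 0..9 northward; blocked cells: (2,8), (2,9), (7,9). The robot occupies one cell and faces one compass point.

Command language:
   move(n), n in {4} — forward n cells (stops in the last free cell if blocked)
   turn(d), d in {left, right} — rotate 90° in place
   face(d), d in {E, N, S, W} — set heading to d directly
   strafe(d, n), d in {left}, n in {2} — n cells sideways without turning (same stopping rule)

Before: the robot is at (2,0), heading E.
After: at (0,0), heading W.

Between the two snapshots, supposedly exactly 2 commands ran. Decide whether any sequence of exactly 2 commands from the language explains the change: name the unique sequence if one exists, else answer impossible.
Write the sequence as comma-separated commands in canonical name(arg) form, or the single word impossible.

face(W), move(4)

key: cell and facing (now W) both changed — the 2 commands mix motion and turning
start: at (2,0), heading E
t=1 face(W) ⇒ at (2,0), heading W
t=2 move(4) ⇒ at (0,0), heading W
uniquely the one of 64 2-step routes that fits.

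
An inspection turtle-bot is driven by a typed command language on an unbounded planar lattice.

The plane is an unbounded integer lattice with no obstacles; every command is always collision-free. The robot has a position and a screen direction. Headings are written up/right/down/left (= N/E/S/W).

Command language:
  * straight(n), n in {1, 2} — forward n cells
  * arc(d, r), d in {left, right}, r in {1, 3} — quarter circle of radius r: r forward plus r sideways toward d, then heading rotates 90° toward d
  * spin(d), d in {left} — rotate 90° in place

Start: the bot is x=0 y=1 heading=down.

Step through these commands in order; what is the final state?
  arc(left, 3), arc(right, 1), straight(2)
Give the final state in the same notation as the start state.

x=4 y=-5 heading=down

start: x=0 y=1 heading=down
t=1 arc(left, 3) ⇒ x=3 y=-2 heading=right
t=2 arc(right, 1) ⇒ x=4 y=-3 heading=down
t=3 straight(2) ⇒ x=4 y=-5 heading=down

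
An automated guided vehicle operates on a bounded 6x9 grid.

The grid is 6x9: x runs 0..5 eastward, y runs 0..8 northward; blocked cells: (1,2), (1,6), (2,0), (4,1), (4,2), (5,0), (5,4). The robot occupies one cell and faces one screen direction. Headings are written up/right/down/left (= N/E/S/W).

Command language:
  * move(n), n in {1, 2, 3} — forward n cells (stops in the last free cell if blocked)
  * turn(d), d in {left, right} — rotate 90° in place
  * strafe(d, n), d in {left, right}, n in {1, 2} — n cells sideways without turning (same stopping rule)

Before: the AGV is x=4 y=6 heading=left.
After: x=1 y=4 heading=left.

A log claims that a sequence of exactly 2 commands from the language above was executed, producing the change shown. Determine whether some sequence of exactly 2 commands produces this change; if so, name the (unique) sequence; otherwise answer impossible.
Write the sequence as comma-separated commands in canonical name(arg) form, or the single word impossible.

strafe(left, 2), move(3)

key: heading stays W — no command in the sequence turns
begin: x=4 y=6 heading=left
1. strafe(left, 2) → x=4 y=4 heading=left
2. move(3) → x=1 y=4 heading=left
all 81 alternatives checked — unique.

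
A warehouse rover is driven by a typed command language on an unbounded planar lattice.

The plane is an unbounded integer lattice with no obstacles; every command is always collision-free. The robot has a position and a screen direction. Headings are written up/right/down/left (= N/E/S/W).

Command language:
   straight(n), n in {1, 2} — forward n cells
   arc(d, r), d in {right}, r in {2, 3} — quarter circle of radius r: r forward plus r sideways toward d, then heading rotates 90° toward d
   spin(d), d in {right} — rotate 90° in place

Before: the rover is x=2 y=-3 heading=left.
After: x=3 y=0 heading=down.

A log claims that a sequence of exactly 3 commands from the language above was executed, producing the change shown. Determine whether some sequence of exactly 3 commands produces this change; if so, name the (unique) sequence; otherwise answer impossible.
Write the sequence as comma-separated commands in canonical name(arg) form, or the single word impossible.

key: position moved to (3,0) AND the heading swung to S — translation plus rotation needed
t0: x=2 y=-3 heading=left
t=1 arc(right, 3) ⇒ x=-1 y=0 heading=up
t=2 arc(right, 2) ⇒ x=1 y=2 heading=right
t=3 arc(right, 2) ⇒ x=3 y=0 heading=down
all 125 alternatives checked — unique.

arc(right, 3), arc(right, 2), arc(right, 2)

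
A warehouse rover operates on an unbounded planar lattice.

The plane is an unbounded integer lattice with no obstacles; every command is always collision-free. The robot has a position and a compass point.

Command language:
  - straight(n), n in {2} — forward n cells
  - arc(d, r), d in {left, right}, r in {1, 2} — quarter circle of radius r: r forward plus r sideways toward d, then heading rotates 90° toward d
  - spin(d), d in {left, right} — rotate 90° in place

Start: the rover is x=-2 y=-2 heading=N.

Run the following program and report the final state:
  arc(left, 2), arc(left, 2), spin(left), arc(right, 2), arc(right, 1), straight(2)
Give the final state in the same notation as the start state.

begin: x=-2 y=-2 heading=N
1. arc(left, 2) → x=-4 y=0 heading=W
2. arc(left, 2) → x=-6 y=-2 heading=S
3. spin(left) → x=-6 y=-2 heading=E
4. arc(right, 2) → x=-4 y=-4 heading=S
5. arc(right, 1) → x=-5 y=-5 heading=W
6. straight(2) → x=-7 y=-5 heading=W

x=-7 y=-5 heading=W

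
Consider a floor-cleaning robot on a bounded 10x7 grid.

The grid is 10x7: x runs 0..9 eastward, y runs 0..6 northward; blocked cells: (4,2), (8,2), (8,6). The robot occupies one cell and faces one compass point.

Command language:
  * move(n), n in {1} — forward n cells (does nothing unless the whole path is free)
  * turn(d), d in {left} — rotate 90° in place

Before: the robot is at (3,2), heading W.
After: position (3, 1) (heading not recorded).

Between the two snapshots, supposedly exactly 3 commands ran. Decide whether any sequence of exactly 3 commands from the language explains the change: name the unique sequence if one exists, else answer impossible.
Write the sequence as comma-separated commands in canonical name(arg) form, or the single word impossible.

turn(left), move(1), turn(left)

initial: at (3,2), heading W
[1] after turn(left): at (3,2), heading S
[2] after move(1): at (3,1), heading S
[3] after turn(left): at (3,1), heading E
no rival 3-sequence matches.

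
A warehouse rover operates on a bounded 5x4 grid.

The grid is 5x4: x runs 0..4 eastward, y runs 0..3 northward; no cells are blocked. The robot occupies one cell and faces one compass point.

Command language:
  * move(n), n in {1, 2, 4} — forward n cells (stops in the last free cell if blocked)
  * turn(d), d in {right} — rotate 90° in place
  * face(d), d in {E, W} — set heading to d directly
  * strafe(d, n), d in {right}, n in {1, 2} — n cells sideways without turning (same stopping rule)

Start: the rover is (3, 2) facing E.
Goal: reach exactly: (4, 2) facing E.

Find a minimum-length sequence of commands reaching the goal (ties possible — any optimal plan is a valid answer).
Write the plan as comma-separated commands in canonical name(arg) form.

move(4)

initial: (3, 2) facing E
t=1 move(4) ⇒ (4, 2) facing E
nothing shorter than 1 reaches the goal.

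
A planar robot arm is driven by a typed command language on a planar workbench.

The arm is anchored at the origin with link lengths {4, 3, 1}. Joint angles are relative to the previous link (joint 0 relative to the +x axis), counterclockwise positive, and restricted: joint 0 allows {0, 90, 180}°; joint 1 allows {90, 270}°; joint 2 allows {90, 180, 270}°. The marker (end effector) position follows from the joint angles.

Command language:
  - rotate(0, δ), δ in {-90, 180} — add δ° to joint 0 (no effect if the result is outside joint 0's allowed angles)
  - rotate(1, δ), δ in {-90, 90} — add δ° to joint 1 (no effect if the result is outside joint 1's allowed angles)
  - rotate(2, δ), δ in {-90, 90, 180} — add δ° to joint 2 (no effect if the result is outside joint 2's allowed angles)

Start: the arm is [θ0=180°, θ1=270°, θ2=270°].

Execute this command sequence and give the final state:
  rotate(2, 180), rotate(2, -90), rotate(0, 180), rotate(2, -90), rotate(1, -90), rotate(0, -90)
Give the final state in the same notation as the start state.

[θ0=0°, θ1=270°, θ2=90°]

initial: [θ0=180°, θ1=270°, θ2=270°]
1. rotate(2, 180) → [θ0=180°, θ1=270°, θ2=90°]
2. rotate(2, -90) → [θ0=180°, θ1=270°, θ2=90°]
3. rotate(0, 180) → [θ0=0°, θ1=270°, θ2=90°]
4. rotate(2, -90) → [θ0=0°, θ1=270°, θ2=90°]
5. rotate(1, -90) → [θ0=0°, θ1=270°, θ2=90°]
6. rotate(0, -90) → [θ0=0°, θ1=270°, θ2=90°]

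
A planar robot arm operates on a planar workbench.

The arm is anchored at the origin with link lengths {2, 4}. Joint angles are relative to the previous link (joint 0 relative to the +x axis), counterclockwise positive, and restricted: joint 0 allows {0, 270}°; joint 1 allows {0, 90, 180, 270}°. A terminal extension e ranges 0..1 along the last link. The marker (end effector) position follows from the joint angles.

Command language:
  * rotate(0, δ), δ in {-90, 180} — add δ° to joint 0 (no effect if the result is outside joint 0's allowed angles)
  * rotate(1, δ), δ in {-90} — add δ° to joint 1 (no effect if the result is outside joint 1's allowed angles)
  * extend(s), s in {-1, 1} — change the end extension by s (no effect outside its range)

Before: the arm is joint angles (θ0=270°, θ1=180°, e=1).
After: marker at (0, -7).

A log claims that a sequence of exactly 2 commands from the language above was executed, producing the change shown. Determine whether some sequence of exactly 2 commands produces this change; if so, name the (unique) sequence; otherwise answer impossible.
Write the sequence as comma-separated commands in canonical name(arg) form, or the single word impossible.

rotate(1, -90), rotate(1, -90)

t0: joint angles (θ0=270°, θ1=180°, e=1)
step 1 (rotate(1, -90)): joint angles (θ0=270°, θ1=90°, e=1)
step 2 (rotate(1, -90)): joint angles (θ0=270°, θ1=0°, e=1)
uniquely the one of 25 2-step routes that fits.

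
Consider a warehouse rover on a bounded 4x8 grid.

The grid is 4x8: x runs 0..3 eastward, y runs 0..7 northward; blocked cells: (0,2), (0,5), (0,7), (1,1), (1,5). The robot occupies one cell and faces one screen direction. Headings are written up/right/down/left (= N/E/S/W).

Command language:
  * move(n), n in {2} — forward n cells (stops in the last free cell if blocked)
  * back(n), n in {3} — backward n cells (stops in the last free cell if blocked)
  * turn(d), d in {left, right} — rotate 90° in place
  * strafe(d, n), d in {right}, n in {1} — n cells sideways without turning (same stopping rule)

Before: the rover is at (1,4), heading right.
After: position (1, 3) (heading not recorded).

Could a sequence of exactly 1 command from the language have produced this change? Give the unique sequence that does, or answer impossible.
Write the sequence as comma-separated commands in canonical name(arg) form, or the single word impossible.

t0: at (1,4), heading right
step 1 (strafe(right, 1)): at (1,3), heading right
no rival 1-sequence matches.

strafe(right, 1)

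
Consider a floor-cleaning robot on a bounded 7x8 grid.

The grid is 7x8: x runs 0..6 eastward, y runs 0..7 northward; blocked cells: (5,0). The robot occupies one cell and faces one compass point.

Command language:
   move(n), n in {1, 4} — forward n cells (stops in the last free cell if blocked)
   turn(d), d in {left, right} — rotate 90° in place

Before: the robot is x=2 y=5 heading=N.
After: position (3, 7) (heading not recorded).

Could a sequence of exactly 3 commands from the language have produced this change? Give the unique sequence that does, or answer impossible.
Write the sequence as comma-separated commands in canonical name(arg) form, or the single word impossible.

move(4), turn(right), move(1)

key: move(4) runs into the grid edge before its full distance
initial: x=2 y=5 heading=N
[1] after move(4): x=2 y=7 heading=N
[2] after turn(right): x=2 y=7 heading=E
[3] after move(1): x=3 y=7 heading=E
uniquely the one of 64 3-step routes that fits.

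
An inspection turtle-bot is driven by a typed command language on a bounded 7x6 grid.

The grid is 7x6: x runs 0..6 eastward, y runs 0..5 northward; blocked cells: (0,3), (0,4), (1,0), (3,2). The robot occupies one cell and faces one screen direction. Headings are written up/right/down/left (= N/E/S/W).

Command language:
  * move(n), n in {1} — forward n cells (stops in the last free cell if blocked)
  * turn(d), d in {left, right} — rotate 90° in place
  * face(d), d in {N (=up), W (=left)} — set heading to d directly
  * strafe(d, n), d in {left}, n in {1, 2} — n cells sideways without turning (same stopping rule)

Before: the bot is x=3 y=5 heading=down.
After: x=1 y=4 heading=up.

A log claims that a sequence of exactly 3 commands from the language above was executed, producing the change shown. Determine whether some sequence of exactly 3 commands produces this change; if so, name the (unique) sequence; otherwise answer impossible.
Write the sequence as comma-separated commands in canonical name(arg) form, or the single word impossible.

move(1), face(N), strafe(left, 2)

key: position moved to (1,4) AND the heading swung to N — translation plus rotation needed
start: x=3 y=5 heading=down
[1] after move(1): x=3 y=4 heading=down
[2] after face(N): x=3 y=4 heading=up
[3] after strafe(left, 2): x=1 y=4 heading=up
no other 3-command option fits: unique.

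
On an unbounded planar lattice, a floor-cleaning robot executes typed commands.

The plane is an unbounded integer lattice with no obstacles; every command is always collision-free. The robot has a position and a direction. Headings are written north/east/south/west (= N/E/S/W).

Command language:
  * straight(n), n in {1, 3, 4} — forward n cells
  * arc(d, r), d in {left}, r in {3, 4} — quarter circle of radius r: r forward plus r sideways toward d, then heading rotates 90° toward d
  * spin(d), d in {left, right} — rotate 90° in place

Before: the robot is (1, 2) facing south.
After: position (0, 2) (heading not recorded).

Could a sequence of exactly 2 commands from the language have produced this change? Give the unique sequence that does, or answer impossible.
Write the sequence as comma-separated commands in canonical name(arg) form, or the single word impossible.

spin(right), straight(1)

key: running straight(1) before spin(right) would end elsewhere — order is forced
initial: (1, 2) facing south
t=1 spin(right) ⇒ (1, 2) facing west
t=2 straight(1) ⇒ (0, 2) facing west
no rival 2-sequence matches.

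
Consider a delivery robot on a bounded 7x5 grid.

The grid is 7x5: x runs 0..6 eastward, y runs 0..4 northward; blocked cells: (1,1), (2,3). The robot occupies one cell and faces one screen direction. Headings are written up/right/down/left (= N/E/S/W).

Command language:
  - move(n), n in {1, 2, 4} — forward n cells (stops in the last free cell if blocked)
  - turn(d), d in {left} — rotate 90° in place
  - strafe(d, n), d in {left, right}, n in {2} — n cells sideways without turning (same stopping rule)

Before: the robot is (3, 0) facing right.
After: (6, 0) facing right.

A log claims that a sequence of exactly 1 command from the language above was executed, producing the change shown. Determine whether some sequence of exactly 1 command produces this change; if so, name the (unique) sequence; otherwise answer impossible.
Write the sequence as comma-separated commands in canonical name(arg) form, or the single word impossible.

key: heading stays E — the single command does not turn
begin: (3, 0) facing right
t=1 move(4) ⇒ (6, 0) facing right
uniquely the one of 6 1-step routes that fits.

move(4)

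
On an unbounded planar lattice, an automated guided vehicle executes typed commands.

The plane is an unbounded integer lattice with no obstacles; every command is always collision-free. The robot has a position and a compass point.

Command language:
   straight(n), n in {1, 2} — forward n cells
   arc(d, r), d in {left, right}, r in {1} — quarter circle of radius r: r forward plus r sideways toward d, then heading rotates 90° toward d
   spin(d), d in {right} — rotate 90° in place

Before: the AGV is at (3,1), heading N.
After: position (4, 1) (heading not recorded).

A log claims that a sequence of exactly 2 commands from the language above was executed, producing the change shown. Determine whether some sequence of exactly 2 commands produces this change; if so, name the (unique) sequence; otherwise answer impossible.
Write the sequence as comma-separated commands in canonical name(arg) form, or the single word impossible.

key: running straight(1) before spin(right) would end elsewhere — order is forced
from: at (3,1), heading N
t=1 spin(right) ⇒ at (3,1), heading E
t=2 straight(1) ⇒ at (4,1), heading E
no other 2-command option fits: unique.

spin(right), straight(1)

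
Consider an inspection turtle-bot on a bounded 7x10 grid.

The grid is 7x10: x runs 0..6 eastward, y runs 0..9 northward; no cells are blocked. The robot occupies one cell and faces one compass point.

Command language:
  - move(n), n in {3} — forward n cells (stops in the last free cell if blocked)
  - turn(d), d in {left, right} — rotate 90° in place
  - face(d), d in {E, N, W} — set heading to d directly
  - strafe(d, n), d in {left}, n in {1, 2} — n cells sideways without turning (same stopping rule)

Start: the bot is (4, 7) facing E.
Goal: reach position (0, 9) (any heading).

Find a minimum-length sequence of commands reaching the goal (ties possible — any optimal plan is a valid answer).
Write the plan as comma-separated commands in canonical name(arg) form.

face(N), move(3), strafe(left, 2), strafe(left, 2)

start: (4, 7) facing E
1. face(N) → (4, 7) facing N
2. move(3) → (4, 9) facing N
3. strafe(left, 2) → (2, 9) facing N
4. strafe(left, 2) → (0, 9) facing N
shorter routes all fall short; 4 is best.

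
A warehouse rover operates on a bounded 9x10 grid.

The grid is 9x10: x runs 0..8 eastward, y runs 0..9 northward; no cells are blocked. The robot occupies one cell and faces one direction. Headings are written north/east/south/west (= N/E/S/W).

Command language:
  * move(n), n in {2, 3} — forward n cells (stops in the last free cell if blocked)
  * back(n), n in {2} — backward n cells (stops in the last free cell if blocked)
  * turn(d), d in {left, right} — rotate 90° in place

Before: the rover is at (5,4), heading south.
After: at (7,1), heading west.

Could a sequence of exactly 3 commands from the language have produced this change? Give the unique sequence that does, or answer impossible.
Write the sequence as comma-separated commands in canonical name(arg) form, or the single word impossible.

move(3), turn(right), back(2)

key: cell and facing (now W) both changed — the 3 commands mix motion and turning
start: at (5,4), heading south
step 1 (move(3)): at (5,1), heading south
step 2 (turn(right)): at (5,1), heading west
step 3 (back(2)): at (7,1), heading west
all 125 alternatives checked — unique.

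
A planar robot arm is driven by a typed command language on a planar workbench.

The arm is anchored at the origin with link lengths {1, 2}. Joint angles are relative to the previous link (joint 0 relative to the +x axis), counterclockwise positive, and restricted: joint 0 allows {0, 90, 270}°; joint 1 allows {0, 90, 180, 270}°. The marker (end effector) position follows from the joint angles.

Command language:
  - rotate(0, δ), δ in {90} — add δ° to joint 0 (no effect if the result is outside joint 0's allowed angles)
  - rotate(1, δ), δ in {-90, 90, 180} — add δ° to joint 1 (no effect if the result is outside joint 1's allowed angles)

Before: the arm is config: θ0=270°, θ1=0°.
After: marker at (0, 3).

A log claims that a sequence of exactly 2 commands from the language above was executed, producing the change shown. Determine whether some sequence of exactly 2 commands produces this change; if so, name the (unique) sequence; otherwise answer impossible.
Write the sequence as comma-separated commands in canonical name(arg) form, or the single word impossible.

start: config: θ0=270°, θ1=0°
step 1 (rotate(0, 90)): config: θ0=0°, θ1=0°
step 2 (rotate(0, 90)): config: θ0=90°, θ1=0°
all 16 alternatives checked — unique.

rotate(0, 90), rotate(0, 90)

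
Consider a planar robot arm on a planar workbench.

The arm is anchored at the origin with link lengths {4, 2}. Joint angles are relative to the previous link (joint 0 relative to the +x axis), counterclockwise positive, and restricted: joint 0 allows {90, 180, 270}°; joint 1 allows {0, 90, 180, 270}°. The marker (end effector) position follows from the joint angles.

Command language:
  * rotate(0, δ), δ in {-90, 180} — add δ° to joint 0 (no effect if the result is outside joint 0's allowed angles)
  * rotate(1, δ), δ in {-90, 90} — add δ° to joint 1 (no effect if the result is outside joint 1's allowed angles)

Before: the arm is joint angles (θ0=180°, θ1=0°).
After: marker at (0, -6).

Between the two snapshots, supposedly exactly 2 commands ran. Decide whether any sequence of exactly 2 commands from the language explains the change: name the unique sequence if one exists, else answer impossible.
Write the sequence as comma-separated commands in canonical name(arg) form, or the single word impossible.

rotate(0, -90), rotate(0, 180)

key: order matters: swapping rotate(0, -90) and rotate(0, 180) lands elsewhere
t0: joint angles (θ0=180°, θ1=0°)
[1] after rotate(0, -90): joint angles (θ0=90°, θ1=0°)
[2] after rotate(0, 180): joint angles (θ0=270°, θ1=0°)
no rival 2-sequence matches.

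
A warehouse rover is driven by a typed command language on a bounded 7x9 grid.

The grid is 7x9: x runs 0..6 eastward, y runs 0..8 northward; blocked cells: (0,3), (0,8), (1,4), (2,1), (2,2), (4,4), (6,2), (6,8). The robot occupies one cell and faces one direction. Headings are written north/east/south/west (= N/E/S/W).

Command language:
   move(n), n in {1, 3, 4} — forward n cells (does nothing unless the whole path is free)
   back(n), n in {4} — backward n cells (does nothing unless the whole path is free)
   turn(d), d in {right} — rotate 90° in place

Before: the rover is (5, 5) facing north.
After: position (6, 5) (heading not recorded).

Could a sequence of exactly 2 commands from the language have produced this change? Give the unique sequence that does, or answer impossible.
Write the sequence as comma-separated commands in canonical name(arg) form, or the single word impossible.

key: running move(1) before turn(right) would end elsewhere — order is forced
start: (5, 5) facing north
step 1 (turn(right)): (5, 5) facing east
step 2 (move(1)): (6, 5) facing east
uniquely the one of 25 2-step routes that fits.

turn(right), move(1)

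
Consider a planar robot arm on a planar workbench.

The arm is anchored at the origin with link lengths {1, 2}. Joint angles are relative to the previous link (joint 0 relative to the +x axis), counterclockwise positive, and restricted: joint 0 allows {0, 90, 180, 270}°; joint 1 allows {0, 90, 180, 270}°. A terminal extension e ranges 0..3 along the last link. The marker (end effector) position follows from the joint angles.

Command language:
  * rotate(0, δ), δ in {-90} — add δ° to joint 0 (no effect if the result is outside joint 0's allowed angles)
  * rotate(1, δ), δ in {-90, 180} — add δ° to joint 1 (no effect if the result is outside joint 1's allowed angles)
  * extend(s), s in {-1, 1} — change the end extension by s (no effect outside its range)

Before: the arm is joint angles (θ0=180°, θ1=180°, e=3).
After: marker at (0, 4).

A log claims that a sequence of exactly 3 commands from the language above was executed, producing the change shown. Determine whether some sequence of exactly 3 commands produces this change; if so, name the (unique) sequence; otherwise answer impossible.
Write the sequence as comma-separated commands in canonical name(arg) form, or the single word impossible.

from: joint angles (θ0=180°, θ1=180°, e=3)
[1] after rotate(0, -90): joint angles (θ0=90°, θ1=180°, e=3)
[2] after rotate(0, -90): joint angles (θ0=0°, θ1=180°, e=3)
[3] after rotate(0, -90): joint angles (θ0=270°, θ1=180°, e=3)
all 125 alternatives checked — unique.

rotate(0, -90), rotate(0, -90), rotate(0, -90)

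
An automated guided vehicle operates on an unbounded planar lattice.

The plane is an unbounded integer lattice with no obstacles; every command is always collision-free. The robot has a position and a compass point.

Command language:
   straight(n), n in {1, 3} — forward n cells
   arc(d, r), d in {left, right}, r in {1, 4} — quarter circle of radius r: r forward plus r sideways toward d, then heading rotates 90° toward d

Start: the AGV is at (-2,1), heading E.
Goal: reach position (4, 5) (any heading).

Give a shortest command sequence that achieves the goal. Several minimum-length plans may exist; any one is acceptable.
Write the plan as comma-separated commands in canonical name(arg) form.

straight(1), straight(1), arc(left, 4)

from: at (-2,1), heading E
1. straight(1) → at (-1,1), heading E
2. straight(1) → at (0,1), heading E
3. arc(left, 4) → at (4,5), heading N
minimal: 3 command(s), checked below 3.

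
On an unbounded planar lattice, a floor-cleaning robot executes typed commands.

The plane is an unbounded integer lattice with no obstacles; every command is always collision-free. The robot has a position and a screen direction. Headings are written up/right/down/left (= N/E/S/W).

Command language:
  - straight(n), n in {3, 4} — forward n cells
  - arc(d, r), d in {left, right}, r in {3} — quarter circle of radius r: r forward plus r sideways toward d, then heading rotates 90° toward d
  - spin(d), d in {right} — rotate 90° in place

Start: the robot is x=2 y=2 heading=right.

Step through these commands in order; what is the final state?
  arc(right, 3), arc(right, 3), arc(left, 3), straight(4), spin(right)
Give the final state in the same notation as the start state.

x=-1 y=-11 heading=left

begin: x=2 y=2 heading=right
t=1 arc(right, 3) ⇒ x=5 y=-1 heading=down
t=2 arc(right, 3) ⇒ x=2 y=-4 heading=left
t=3 arc(left, 3) ⇒ x=-1 y=-7 heading=down
t=4 straight(4) ⇒ x=-1 y=-11 heading=down
t=5 spin(right) ⇒ x=-1 y=-11 heading=left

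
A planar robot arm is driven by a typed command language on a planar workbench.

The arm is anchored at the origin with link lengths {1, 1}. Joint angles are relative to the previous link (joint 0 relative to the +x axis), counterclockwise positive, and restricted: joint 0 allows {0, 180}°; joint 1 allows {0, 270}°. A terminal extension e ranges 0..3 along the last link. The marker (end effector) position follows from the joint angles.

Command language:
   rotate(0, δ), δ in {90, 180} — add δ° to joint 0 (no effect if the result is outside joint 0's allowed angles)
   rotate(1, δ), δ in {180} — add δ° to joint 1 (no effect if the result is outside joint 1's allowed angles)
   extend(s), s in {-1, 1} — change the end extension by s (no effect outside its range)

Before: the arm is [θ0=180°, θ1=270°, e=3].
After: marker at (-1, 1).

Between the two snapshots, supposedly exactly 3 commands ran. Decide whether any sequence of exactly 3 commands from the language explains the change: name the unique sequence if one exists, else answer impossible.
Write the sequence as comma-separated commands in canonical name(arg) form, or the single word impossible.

t0: [θ0=180°, θ1=270°, e=3]
step 1 (extend(-1)): [θ0=180°, θ1=270°, e=2]
step 2 (extend(-1)): [θ0=180°, θ1=270°, e=1]
step 3 (extend(-1)): [θ0=180°, θ1=270°, e=0]
uniquely the one of 125 3-step routes that fits.

extend(-1), extend(-1), extend(-1)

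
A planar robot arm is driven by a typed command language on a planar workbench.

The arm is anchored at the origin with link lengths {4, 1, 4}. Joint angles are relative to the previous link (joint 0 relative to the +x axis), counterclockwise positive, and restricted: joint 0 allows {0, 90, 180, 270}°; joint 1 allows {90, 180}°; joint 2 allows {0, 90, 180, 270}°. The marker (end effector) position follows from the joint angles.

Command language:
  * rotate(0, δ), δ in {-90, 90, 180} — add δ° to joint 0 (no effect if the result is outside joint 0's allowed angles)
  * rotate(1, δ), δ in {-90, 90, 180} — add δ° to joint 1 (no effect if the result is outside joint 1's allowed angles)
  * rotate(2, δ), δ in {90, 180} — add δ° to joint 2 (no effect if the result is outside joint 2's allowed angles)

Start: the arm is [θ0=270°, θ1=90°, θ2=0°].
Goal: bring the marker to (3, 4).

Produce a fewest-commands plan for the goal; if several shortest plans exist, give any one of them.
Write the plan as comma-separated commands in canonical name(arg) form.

from: [θ0=270°, θ1=90°, θ2=0°]
t=1 rotate(0, 180) ⇒ [θ0=90°, θ1=90°, θ2=0°]
t=2 rotate(2, 180) ⇒ [θ0=90°, θ1=90°, θ2=180°]
no 1-step plan works, so 2 is optimal.

rotate(0, 180), rotate(2, 180)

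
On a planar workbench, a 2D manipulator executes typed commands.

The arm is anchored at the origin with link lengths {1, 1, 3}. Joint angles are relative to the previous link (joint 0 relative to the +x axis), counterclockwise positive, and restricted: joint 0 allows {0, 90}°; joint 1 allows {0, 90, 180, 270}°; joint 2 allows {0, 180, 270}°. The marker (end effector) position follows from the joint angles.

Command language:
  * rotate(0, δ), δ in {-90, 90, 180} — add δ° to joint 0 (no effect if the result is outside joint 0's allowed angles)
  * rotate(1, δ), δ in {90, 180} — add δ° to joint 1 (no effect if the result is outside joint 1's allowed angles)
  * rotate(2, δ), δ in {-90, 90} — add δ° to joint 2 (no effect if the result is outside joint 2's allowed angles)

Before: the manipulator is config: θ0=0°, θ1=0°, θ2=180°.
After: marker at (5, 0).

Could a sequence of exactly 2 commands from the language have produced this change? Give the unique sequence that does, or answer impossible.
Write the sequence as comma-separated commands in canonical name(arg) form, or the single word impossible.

rotate(2, 90), rotate(2, 90)

from: config: θ0=0°, θ1=0°, θ2=180°
1. rotate(2, 90) → config: θ0=0°, θ1=0°, θ2=270°
2. rotate(2, 90) → config: θ0=0°, θ1=0°, θ2=0°
no rival 2-sequence matches.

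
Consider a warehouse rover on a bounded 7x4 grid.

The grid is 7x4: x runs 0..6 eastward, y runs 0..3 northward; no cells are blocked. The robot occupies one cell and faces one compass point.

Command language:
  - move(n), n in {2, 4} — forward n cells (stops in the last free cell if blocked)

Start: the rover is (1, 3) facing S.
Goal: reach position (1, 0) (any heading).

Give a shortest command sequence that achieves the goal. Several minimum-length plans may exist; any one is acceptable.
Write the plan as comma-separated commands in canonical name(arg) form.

move(4)

initial: (1, 3) facing S
step 1 (move(4)): (1, 0) facing S
nothing shorter than 1 reaches the goal.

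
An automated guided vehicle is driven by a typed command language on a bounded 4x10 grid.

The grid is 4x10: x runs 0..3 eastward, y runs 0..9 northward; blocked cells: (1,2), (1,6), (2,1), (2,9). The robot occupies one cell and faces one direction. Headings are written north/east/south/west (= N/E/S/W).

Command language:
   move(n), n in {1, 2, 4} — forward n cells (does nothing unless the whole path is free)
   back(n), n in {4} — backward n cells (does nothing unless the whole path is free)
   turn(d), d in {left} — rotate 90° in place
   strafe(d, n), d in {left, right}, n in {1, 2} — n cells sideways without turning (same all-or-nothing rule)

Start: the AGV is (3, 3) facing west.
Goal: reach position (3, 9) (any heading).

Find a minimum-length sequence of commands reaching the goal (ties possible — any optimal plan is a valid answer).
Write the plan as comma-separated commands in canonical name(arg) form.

strafe(right, 2), turn(left), back(4)

initial: (3, 3) facing west
t=1 strafe(right, 2) ⇒ (3, 5) facing west
t=2 turn(left) ⇒ (3, 5) facing south
t=3 back(4) ⇒ (3, 9) facing south
no 2-step plan works, so 3 is optimal.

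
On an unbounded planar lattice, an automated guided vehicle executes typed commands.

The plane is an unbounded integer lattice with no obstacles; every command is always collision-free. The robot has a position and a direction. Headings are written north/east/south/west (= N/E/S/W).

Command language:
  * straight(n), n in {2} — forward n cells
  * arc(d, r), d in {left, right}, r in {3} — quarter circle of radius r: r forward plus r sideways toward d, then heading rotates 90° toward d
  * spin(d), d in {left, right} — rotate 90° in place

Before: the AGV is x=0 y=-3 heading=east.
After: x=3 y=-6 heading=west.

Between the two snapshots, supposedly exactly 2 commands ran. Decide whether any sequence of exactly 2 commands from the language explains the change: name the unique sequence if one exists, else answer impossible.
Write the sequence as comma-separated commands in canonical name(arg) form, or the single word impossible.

arc(right, 3), spin(right)

key: position moved to (3,-6) AND the heading swung to W — translation plus rotation needed
initial: x=0 y=-3 heading=east
1. arc(right, 3) → x=3 y=-6 heading=south
2. spin(right) → x=3 y=-6 heading=west
no rival 2-sequence matches.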